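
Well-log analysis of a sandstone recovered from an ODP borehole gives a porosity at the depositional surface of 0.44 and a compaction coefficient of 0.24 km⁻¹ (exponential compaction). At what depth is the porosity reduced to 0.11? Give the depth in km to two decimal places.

5.78 km

Invert Athy's law: Z = ln(φ₀/φ) / k
Z = ln(0.44/0.11) / 0.24 = ln(4) / 0.24 = 1.3863 / 0.24 = 5.776 km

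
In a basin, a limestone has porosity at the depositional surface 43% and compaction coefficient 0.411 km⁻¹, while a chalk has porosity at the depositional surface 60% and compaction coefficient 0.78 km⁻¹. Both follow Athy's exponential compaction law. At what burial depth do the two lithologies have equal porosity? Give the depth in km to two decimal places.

0.90 km

Set φ₀ₐ e^(−kₐd) = φ₀ᵦ e^(−kᵦd) ⇒ ln(φ₀ₐ/φ₀ᵦ) = (kₐ − kᵦ)·d
d = ln(0.43/0.6) / (0.411 − 0.78) = -0.3331 / -0.369 = 0.903 km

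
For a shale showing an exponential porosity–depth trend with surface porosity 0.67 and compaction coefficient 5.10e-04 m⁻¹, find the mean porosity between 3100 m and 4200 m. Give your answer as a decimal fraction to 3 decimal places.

Working in km (1 km = 1000 m; k in km⁻¹ = k in m⁻¹ × 1000):
⟨φ⟩ = (1/(d₂−d₁)) ∫ φ₀ e^(−kd) dd = φ₀·(e^(−k·d₁) − e^(−k·d₂)) / (k·(d₂−d₁))
e^(−0.51×3.1) = 0.2058; e^(−0.51×4.2) = 0.1174
⟨φ⟩ = 0.67 × (0.2058 − 0.1174) / (0.51 × 1.1) = 0.67 × 0.1575 = 0.1055

0.106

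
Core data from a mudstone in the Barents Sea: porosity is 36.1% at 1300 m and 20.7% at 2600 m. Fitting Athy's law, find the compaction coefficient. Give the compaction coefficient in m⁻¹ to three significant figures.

0.000428 m⁻¹

Working in km (1 km = 1000 m; β in km⁻¹ = β in m⁻¹ × 1000):
Athy: n(Z) = n₀ e^(−βZ) ⇒ n₁/n₂ = e^{β(Z₂−Z₁)} ⇒ β = ln(n₁/n₂)/(Z₂−Z₁)
β = ln(0.361/0.207) / (2.6 − 1.3) = ln(1.744) / 1.3 = 0.5562 / 1.3 = 0.4278 km⁻¹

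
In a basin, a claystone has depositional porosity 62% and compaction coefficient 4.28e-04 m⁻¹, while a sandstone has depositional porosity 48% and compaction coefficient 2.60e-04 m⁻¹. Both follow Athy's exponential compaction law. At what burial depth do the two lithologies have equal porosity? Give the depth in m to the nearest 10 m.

1520 m

Working in km (1 km = 1000 m; k in km⁻¹ = k in m⁻¹ × 1000):
Set φ₀ₐ e^(−kₐZ) = φ₀ᵦ e^(−kᵦZ) ⇒ ln(φ₀ₐ/φ₀ᵦ) = (kₐ − kᵦ)·Z
Z = ln(0.62/0.48) / (0.428 − 0.26) = 0.2559 / 0.168 = 1.523 km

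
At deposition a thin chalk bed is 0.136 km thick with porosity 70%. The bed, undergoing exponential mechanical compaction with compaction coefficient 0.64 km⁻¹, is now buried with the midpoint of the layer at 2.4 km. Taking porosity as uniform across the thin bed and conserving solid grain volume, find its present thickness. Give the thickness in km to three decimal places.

0.048 km

Porosity at 2.4 km: phi = 0.7·exp(−0.64×2.4) = 0.1507
Solid-volume conservation: h(1−phi) = h₀(1−phi₀) ⇒ h = h₀·(1−phi₀)/(1−phi)
h = 0.136 × (1 − 0.7)/(1 − 0.1507) = 0.136 × 0.3532 = 0.0480 km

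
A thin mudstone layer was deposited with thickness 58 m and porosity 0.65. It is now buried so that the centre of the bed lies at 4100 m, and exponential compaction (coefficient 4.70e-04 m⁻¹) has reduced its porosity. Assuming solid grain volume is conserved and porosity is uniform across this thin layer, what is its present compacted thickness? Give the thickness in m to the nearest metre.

Working in km (1 km = 1000 m; k in km⁻¹ = k in m⁻¹ × 1000):
Porosity at 4.1 km: phi = 0.65·exp(−0.47×4.1) = 0.0946
Solid-volume conservation: h(1−phi) = h₀(1−phi₀) ⇒ h = h₀·(1−phi₀)/(1−phi)
h = 0.058 × (1 − 0.65)/(1 − 0.0946) = 0.058 × 0.3866 = 0.0224 km

22 m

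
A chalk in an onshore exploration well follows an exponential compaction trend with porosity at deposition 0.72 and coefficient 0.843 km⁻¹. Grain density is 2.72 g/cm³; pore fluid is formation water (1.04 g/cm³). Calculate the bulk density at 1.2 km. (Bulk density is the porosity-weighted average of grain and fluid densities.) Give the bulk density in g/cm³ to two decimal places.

Porosity at depth: φ = 0.72·exp(−0.843×1.2) = 0.72×0.3636 = 0.2618
Bulk density: ρ_b = (1−φ)ρ_g + φ·ρ_f = 0.7382×2.72 + 0.2618×1.04
       = 2.008 + 0.272 = 2.280 g/cm³

2.28 g/cm³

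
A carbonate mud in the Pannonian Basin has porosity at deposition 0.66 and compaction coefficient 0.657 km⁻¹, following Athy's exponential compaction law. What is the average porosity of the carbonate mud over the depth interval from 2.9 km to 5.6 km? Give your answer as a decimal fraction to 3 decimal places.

0.046

⟨φ⟩ = (1/(z₂−z₁)) ∫ φ₀ e^(−βz) dz = φ₀·(e^(−β·z₁) − e^(−β·z₂)) / (β·(z₂−z₁))
e^(−0.657×2.9) = 0.1488; e^(−0.657×5.6) = 0.0252
⟨φ⟩ = 0.66 × (0.1488 − 0.0252) / (0.657 × 2.7) = 0.66 × 0.0696 = 0.0460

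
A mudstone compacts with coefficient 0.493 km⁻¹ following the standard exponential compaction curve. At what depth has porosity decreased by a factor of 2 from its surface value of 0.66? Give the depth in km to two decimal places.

n/n₀ = 1/2 ⇒ exp(−k·Z) = 1/2 ⇒ Z = ln(2) / k
Z = 0.6931 / 0.493 = 1.406 km

1.41 km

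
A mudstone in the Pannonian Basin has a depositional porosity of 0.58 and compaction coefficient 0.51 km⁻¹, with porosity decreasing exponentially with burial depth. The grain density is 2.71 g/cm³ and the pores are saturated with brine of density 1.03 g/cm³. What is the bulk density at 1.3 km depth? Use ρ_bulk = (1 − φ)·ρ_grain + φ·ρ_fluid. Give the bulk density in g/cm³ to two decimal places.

2.21 g/cm³

Porosity at depth: phi = 0.58·exp(−0.51×1.3) = 0.58×0.5153 = 0.2989
Bulk density: ρ_b = (1−phi)ρ_g + phi·ρ_f = 0.7011×2.71 + 0.2989×1.03
       = 1.900 + 0.308 = 2.208 g/cm³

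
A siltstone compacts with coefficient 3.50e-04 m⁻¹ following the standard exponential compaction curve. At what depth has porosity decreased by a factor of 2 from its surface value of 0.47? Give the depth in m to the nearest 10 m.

1980 m

Working in km (1 km = 1000 m; k in km⁻¹ = k in m⁻¹ × 1000):
φ/φ₀ = 1/2 ⇒ exp(−k·z) = 1/2 ⇒ z = ln(2) / k
z = 0.6931 / 0.35 = 1.980 km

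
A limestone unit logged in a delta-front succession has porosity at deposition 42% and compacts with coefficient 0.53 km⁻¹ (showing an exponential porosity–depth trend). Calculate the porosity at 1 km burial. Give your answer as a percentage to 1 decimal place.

n = n₀·exp(−β·d) = 0.42 × exp(−0.53 × 1) = 0.42 × exp(−0.53)
  = 0.42 × 0.5886 = 0.2472

24.7%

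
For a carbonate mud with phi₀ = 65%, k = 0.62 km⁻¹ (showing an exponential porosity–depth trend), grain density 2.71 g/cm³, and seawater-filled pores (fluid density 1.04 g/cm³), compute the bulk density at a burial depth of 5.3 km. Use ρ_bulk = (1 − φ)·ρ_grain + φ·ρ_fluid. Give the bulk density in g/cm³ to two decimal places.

Porosity at depth: phi = 0.65·exp(−0.62×5.3) = 0.65×0.0374 = 0.0243
Bulk density: ρ_b = (1−phi)ρ_g + phi·ρ_f = 0.9757×2.71 + 0.0243×1.04
       = 2.644 + 0.025 = 2.669 g/cm³

2.67 g/cm³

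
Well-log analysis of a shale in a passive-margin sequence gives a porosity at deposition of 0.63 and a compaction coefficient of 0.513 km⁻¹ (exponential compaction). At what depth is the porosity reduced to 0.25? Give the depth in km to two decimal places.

1.80 km

Invert Athy's law: z = ln(n₀/n) / β
z = ln(0.63/0.25) / 0.513 = ln(2.52) / 0.513 = 0.9243 / 0.513 = 1.802 km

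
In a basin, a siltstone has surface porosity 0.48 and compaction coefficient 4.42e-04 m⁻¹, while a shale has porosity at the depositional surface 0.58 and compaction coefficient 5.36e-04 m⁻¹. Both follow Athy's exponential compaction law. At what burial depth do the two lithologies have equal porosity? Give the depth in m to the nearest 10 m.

2010 m

Working in km (1 km = 1000 m; β in km⁻¹ = β in m⁻¹ × 1000):
Set φ₀ₐ e^(−βₐd) = φ₀ᵦ e^(−βᵦd) ⇒ ln(φ₀ₐ/φ₀ᵦ) = (βₐ − βᵦ)·d
d = ln(0.48/0.58) / (0.442 − 0.536) = -0.1892 / -0.094 = 2.013 km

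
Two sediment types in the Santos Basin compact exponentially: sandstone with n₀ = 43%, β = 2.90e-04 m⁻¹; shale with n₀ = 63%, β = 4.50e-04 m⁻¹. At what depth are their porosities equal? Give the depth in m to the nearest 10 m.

Working in km (1 km = 1000 m; β in km⁻¹ = β in m⁻¹ × 1000):
Set n₀ₐ e^(−βₐd) = n₀ᵦ e^(−βᵦd) ⇒ ln(n₀ₐ/n₀ᵦ) = (βₐ − βᵦ)·d
d = ln(0.43/0.63) / (0.29 − 0.45) = -0.3819 / -0.16 = 2.387 km

2390 m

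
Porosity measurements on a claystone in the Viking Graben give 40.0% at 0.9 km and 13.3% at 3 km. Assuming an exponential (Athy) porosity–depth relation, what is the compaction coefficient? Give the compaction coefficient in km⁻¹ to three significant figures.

Athy: phi(Z) = phi₀ e^(−cZ) ⇒ phi₁/phi₂ = e^{c(Z₂−Z₁)} ⇒ c = ln(phi₁/phi₂)/(Z₂−Z₁)
c = ln(0.4/0.133) / (3 − 0.9) = ln(3.008) / 2.1 = 1.1011 / 2.1 = 0.5243 km⁻¹

0.524 km⁻¹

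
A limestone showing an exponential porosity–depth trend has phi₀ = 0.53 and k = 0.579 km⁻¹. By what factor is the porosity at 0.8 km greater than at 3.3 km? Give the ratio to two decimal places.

phi(d₁)/phi(d₂) = e^(−k·d₁)/e^(−k·d₂) = e^{k(d₂−d₁)}
= exp(0.579 × 2.5) = exp(1.447) = 4.2525

4.25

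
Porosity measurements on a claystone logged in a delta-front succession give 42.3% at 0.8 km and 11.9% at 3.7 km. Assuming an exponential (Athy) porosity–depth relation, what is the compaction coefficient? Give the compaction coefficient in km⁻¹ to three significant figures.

Athy: n(z) = n₀ e^(−βz) ⇒ n₁/n₂ = e^{β(z₂−z₁)} ⇒ β = ln(n₁/n₂)/(z₂−z₁)
β = ln(0.423/0.119) / (3.7 − 0.8) = ln(3.555) / 2.9 = 1.2682 / 2.9 = 0.4373 km⁻¹

0.437 km⁻¹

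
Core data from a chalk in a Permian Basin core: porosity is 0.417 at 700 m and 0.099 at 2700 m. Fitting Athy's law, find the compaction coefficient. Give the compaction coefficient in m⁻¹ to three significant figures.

Working in km (1 km = 1000 m; k in km⁻¹ = k in m⁻¹ × 1000):
Athy: n(Z) = n₀ e^(−kZ) ⇒ n₁/n₂ = e^{k(Z₂−Z₁)} ⇒ k = ln(n₁/n₂)/(Z₂−Z₁)
k = ln(0.417/0.099) / (2.7 − 0.7) = ln(4.212) / 2 = 1.4380 / 2 = 0.719 km⁻¹

0.000719 m⁻¹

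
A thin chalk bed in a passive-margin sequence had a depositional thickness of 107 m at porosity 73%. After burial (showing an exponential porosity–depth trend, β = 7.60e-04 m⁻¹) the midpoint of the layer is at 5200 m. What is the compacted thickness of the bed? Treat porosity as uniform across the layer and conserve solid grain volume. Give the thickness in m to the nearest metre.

Working in km (1 km = 1000 m; β in km⁻¹ = β in m⁻¹ × 1000):
Porosity at 5.2 km: n = 0.73·exp(−0.76×5.2) = 0.0140
Solid-volume conservation: h(1−n) = h₀(1−n₀) ⇒ h = h₀·(1−n₀)/(1−n)
h = 0.107 × (1 − 0.73)/(1 − 0.0140) = 0.107 × 0.2738 = 0.0293 km

29 m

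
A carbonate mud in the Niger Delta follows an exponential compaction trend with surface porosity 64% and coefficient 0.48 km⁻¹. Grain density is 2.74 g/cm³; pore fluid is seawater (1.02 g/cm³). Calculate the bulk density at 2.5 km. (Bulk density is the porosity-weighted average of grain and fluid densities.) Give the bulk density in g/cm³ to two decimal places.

Porosity at depth: phi = 0.64·exp(−0.48×2.5) = 0.64×0.3012 = 0.1928
Bulk density: ρ_b = (1−phi)ρ_g + phi·ρ_f = 0.8072×2.74 + 0.1928×1.02
       = 2.212 + 0.197 = 2.408 g/cm³

2.41 g/cm³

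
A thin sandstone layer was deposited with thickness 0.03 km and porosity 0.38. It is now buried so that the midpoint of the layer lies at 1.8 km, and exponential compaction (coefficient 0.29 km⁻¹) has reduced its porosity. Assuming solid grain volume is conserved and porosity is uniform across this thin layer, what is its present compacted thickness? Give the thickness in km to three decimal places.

0.024 km

Porosity at 1.8 km: φ = 0.38·exp(−0.29×1.8) = 0.2255
Solid-volume conservation: h(1−φ) = h₀(1−φ₀) ⇒ h = h₀·(1−φ₀)/(1−φ)
h = 0.03 × (1 − 0.38)/(1 − 0.2255) = 0.03 × 0.8005 = 0.0240 km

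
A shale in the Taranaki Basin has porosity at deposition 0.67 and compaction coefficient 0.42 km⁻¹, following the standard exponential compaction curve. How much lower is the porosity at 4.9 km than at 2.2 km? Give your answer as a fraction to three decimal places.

0.180

n(2.2) = 0.67·e^(−0.42×2.2) = 0.2659
n(4.9) = 0.67·e^(−0.42×4.9) = 0.0856
Δn = 0.2659 − 0.0856 = 0.1804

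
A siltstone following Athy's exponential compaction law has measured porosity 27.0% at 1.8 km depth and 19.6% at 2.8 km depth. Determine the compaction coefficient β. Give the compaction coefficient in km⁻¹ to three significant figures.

0.320 km⁻¹

Athy: n(d) = n₀ e^(−βd) ⇒ n₁/n₂ = e^{β(d₂−d₁)} ⇒ β = ln(n₁/n₂)/(d₂−d₁)
β = ln(0.27/0.196) / (2.8 − 1.8) = ln(1.378) / 1 = 0.3203 / 1 = 0.3203 km⁻¹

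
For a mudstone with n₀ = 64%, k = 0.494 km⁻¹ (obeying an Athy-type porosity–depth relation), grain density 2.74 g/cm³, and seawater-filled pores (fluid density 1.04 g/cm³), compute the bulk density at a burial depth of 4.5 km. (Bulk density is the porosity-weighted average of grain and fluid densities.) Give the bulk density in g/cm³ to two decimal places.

Porosity at depth: n = 0.64·exp(−0.494×4.5) = 0.64×0.1083 = 0.0693
Bulk density: ρ_b = (1−n)ρ_g + n·ρ_f = 0.9307×2.74 + 0.0693×1.04
       = 2.550 + 0.072 = 2.622 g/cm³

2.62 g/cm³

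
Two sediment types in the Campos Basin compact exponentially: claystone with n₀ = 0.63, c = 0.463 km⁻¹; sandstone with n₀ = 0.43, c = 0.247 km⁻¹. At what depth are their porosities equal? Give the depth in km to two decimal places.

Set n₀ₐ e^(−cₐZ) = n₀ᵦ e^(−cᵦZ) ⇒ ln(n₀ₐ/n₀ᵦ) = (cₐ − cᵦ)·Z
Z = ln(0.63/0.43) / (0.463 − 0.247) = 0.3819 / 0.216 = 1.768 km

1.77 km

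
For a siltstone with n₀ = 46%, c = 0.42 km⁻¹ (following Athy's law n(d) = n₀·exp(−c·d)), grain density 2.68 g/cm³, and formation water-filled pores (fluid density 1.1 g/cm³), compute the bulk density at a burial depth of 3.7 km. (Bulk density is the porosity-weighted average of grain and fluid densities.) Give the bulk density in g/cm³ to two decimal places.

Porosity at depth: n = 0.46·exp(−0.42×3.7) = 0.46×0.2114 = 0.0972
Bulk density: ρ_b = (1−n)ρ_g + n·ρ_f = 0.9028×2.68 + 0.0972×1.1
       = 2.419 + 0.107 = 2.526 g/cm³

2.53 g/cm³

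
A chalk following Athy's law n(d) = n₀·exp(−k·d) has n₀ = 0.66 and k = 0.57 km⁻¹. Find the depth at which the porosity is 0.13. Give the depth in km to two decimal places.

2.85 km

Invert Athy's law: d = ln(n₀/n) / k
d = ln(0.66/0.13) / 0.57 = ln(5.077) / 0.57 = 1.6247 / 0.57 = 2.850 km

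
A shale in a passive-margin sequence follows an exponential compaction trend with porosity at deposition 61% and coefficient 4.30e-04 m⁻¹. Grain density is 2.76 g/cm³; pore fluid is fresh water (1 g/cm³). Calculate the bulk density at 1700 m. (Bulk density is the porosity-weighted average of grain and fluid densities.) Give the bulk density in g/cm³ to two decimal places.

2.24 g/cm³

Working in km (1 km = 1000 m; c in km⁻¹ = c in m⁻¹ × 1000):
Porosity at depth: φ = 0.61·exp(−0.43×1.7) = 0.61×0.4814 = 0.2937
Bulk density: ρ_b = (1−φ)ρ_g + φ·ρ_f = 0.7063×2.76 + 0.2937×1
       = 1.949 + 0.294 = 2.243 g/cm³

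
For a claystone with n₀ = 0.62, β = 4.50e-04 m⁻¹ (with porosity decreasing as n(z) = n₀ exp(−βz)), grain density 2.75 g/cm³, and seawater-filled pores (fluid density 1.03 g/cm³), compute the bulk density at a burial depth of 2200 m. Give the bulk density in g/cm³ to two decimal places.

Working in km (1 km = 1000 m; β in km⁻¹ = β in m⁻¹ × 1000):
Porosity at depth: n = 0.62·exp(−0.45×2.2) = 0.62×0.3716 = 0.2304
Bulk density: ρ_b = (1−n)ρ_g + n·ρ_f = 0.7696×2.75 + 0.2304×1.03
       = 2.116 + 0.237 = 2.354 g/cm³

2.35 g/cm³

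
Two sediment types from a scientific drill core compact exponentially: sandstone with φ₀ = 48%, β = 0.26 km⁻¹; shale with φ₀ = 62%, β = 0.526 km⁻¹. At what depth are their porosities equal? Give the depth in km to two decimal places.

0.96 km

Set φ₀ₐ e^(−βₐZ) = φ₀ᵦ e^(−βᵦZ) ⇒ ln(φ₀ₐ/φ₀ᵦ) = (βₐ − βᵦ)·Z
Z = ln(0.48/0.62) / (0.26 − 0.526) = -0.2559 / -0.266 = 0.962 km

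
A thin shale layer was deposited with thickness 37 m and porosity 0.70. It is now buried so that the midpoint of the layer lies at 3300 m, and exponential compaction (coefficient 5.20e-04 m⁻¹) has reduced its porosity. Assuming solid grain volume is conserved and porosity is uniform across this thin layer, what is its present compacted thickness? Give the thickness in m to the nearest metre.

13 m

Working in km (1 km = 1000 m; c in km⁻¹ = c in m⁻¹ × 1000):
Porosity at 3.3 km: φ = 0.7·exp(−0.52×3.3) = 0.1258
Solid-volume conservation: h(1−φ) = h₀(1−φ₀) ⇒ h = h₀·(1−φ₀)/(1−φ)
h = 0.037 × (1 − 0.7)/(1 − 0.1258) = 0.037 × 0.3432 = 0.0127 km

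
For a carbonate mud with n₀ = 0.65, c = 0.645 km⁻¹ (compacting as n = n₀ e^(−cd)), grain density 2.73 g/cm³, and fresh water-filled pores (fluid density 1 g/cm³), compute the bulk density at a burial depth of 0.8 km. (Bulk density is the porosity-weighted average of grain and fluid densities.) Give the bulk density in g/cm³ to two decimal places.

2.06 g/cm³

Porosity at depth: n = 0.65·exp(−0.645×0.8) = 0.65×0.5969 = 0.3880
Bulk density: ρ_b = (1−n)ρ_g + n·ρ_f = 0.6120×2.73 + 0.3880×1
       = 1.671 + 0.388 = 2.059 g/cm³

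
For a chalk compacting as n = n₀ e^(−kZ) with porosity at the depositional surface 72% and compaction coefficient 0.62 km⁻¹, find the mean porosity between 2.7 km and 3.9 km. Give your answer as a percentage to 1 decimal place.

9.5%

⟨n⟩ = (1/(Z₂−Z₁)) ∫ n₀ e^(−kZ) dZ = n₀·(e^(−k·Z₁) − e^(−k·Z₂)) / (k·(Z₂−Z₁))
e^(−0.62×2.7) = 0.1875; e^(−0.62×3.9) = 0.0891
⟨n⟩ = 0.72 × (0.1875 − 0.0891) / (0.62 × 1.2) = 0.72 × 0.1323 = 0.0952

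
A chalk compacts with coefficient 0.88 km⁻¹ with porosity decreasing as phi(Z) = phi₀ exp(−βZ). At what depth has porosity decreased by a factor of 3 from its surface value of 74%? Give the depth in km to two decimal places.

1.25 km

phi/phi₀ = 1/3 ⇒ exp(−β·Z) = 1/3 ⇒ Z = ln(3) / β
Z = 1.0986 / 0.88 = 1.248 km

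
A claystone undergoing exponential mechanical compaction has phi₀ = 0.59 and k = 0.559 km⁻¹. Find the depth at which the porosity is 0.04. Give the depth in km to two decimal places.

4.81 km

Invert Athy's law: z = ln(phi₀/phi) / k
z = ln(0.59/0.04) / 0.559 = ln(14.75) / 0.559 = 2.6912 / 0.559 = 4.814 km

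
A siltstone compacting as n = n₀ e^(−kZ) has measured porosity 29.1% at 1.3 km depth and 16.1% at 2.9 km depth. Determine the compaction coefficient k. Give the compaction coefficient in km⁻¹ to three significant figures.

Athy: n(Z) = n₀ e^(−kZ) ⇒ n₁/n₂ = e^{k(Z₂−Z₁)} ⇒ k = ln(n₁/n₂)/(Z₂−Z₁)
k = ln(0.291/0.161) / (2.9 − 1.3) = ln(1.807) / 1.6 = 0.5919 / 1.6 = 0.3699 km⁻¹

0.370 km⁻¹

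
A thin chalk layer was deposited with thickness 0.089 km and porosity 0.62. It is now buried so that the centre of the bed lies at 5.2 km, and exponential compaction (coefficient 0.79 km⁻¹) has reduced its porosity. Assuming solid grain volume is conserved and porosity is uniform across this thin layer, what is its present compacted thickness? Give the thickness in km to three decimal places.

0.034 km

Porosity at 5.2 km: phi = 0.62·exp(−0.79×5.2) = 0.0102
Solid-volume conservation: h(1−phi) = h₀(1−phi₀) ⇒ h = h₀·(1−phi₀)/(1−phi)
h = 0.089 × (1 − 0.62)/(1 − 0.0102) = 0.089 × 0.3839 = 0.0342 km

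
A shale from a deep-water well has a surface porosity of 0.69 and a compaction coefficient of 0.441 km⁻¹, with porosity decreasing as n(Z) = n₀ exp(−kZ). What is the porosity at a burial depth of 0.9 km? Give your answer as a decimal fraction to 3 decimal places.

0.464

n = n₀·exp(−k·Z) = 0.69 × exp(−0.441 × 0.9) = 0.69 × exp(−0.3969)
  = 0.69 × 0.6724 = 0.4640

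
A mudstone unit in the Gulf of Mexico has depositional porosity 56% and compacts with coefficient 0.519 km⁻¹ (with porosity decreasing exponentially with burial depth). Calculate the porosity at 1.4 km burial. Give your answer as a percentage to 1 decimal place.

27.1%

phi = phi₀·exp(−k·z) = 0.56 × exp(−0.519 × 1.4) = 0.56 × exp(−0.7266)
  = 0.56 × 0.4836 = 0.2708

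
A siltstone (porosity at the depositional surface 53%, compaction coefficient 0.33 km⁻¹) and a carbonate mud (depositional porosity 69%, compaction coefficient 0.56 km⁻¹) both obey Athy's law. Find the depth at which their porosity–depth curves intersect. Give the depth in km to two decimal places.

Set n₀ₐ e^(−kₐd) = n₀ᵦ e^(−kᵦd) ⇒ ln(n₀ₐ/n₀ᵦ) = (kₐ − kᵦ)·d
d = ln(0.53/0.69) / (0.33 − 0.56) = -0.2638 / -0.23 = 1.147 km

1.15 km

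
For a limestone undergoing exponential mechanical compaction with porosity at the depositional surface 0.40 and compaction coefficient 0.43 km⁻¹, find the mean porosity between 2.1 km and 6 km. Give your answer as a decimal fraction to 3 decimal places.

⟨n⟩ = (1/(d₂−d₁)) ∫ n₀ e^(−βd) dd = n₀·(e^(−β·d₁) − e^(−β·d₂)) / (β·(d₂−d₁))
e^(−0.43×2.1) = 0.4054; e^(−0.43×6) = 0.0758
⟨n⟩ = 0.4 × (0.4054 − 0.0758) / (0.43 × 3.9) = 0.4 × 0.1965 = 0.0786

0.079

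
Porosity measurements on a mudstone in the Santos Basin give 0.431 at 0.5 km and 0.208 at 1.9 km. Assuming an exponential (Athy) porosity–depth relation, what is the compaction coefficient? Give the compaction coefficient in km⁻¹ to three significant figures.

Athy: n(Z) = n₀ e^(−cZ) ⇒ n₁/n₂ = e^{c(Z₂−Z₁)} ⇒ c = ln(n₁/n₂)/(Z₂−Z₁)
c = ln(0.431/0.208) / (1.9 − 0.5) = ln(2.072) / 1.4 = 0.7286 / 1.4 = 0.5204 km⁻¹

0.520 km⁻¹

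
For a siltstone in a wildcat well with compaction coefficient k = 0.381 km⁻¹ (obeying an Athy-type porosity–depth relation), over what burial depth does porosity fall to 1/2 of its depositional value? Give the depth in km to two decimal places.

1.82 km

n/n₀ = 1/2 ⇒ exp(−k·Z) = 1/2 ⇒ Z = ln(2) / k
Z = 0.6931 / 0.381 = 1.819 km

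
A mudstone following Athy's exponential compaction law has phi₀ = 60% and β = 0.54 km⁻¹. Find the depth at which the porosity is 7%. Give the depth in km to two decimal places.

3.98 km

Invert Athy's law: Z = ln(phi₀/phi) / β
Z = ln(0.6/0.07) / 0.54 = ln(8.571) / 0.54 = 2.1484 / 0.54 = 3.979 km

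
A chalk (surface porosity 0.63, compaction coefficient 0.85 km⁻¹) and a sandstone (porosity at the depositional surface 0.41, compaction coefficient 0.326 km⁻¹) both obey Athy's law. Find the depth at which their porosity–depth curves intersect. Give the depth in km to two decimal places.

0.82 km

Set φ₀ₐ e^(−kₐd) = φ₀ᵦ e^(−kᵦd) ⇒ ln(φ₀ₐ/φ₀ᵦ) = (kₐ − kᵦ)·d
d = ln(0.63/0.41) / (0.85 − 0.326) = 0.4296 / 0.524 = 0.820 km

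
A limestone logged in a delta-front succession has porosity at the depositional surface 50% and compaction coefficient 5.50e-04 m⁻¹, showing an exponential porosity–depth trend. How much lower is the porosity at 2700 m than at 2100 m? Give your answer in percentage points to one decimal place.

Working in km (1 km = 1000 m; c in km⁻¹ = c in m⁻¹ × 1000):
phi(2.1) = 0.5·e^(−0.55×2.1) = 0.1575
phi(2.7) = 0.5·e^(−0.55×2.7) = 0.1133
Δphi = 0.1575 − 0.1133 = 0.0443

4.4 percentage points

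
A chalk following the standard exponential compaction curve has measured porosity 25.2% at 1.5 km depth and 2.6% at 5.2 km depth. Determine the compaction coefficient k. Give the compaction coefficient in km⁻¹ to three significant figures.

Athy: φ(Z) = φ₀ e^(−kZ) ⇒ φ₁/φ₂ = e^{k(Z₂−Z₁)} ⇒ k = ln(φ₁/φ₂)/(Z₂−Z₁)
k = ln(0.252/0.026) / (5.2 − 1.5) = ln(9.692) / 3.7 = 2.2713 / 3.7 = 0.6139 km⁻¹

0.614 km⁻¹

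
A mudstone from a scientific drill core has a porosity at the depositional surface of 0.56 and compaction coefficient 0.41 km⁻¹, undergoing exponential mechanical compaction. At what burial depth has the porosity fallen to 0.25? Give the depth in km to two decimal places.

Invert Athy's law: d = ln(phi₀/phi) / β
d = ln(0.56/0.25) / 0.41 = ln(2.24) / 0.41 = 0.8065 / 0.41 = 1.967 km

1.97 km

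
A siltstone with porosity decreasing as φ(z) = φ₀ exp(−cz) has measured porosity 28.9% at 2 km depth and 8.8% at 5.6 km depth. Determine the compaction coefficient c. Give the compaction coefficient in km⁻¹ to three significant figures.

0.330 km⁻¹

Athy: φ(z) = φ₀ e^(−cz) ⇒ φ₁/φ₂ = e^{c(z₂−z₁)} ⇒ c = ln(φ₁/φ₂)/(z₂−z₁)
c = ln(0.289/0.088) / (5.6 − 2) = ln(3.284) / 3.6 = 1.1891 / 3.6 = 0.3303 km⁻¹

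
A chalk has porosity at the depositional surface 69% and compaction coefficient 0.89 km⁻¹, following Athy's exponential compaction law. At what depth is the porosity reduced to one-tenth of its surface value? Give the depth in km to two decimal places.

2.59 km

n/n₀ = 1/10 ⇒ exp(−k·z) = 1/10 ⇒ z = ln(10) / k
z = 2.3026 / 0.89 = 2.587 km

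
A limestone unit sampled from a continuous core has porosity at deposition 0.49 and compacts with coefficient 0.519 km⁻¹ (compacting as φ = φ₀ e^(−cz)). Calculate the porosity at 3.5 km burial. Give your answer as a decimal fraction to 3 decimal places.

φ = φ₀·exp(−c·z) = 0.49 × exp(−0.519 × 3.5) = 0.49 × exp(−1.817)
  = 0.49 × 0.1626 = 0.0797

0.080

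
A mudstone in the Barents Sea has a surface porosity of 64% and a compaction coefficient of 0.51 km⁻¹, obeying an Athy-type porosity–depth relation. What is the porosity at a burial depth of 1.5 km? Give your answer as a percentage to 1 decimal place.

n = n₀·exp(−β·z) = 0.64 × exp(−0.51 × 1.5) = 0.64 × exp(−0.765)
  = 0.64 × 0.4653 = 0.2978

29.8%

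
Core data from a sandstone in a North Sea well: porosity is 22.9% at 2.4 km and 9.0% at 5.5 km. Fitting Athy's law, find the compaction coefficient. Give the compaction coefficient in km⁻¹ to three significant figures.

Athy: n(Z) = n₀ e^(−cZ) ⇒ n₁/n₂ = e^{c(Z₂−Z₁)} ⇒ c = ln(n₁/n₂)/(Z₂−Z₁)
c = ln(0.229/0.09) / (5.5 − 2.4) = ln(2.544) / 3.1 = 0.9339 / 3.1 = 0.3013 km⁻¹

0.301 km⁻¹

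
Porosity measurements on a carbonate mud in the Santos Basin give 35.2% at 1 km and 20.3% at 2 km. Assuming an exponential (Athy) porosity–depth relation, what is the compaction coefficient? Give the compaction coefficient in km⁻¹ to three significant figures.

0.550 km⁻¹

Athy: φ(Z) = φ₀ e^(−cZ) ⇒ φ₁/φ₂ = e^{c(Z₂−Z₁)} ⇒ c = ln(φ₁/φ₂)/(Z₂−Z₁)
c = ln(0.352/0.203) / (2 − 1) = ln(1.734) / 1 = 0.5504 / 1 = 0.5504 km⁻¹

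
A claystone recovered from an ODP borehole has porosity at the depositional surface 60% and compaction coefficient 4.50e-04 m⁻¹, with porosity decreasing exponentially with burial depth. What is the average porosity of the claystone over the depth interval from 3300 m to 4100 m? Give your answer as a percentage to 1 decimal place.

11.4%

Working in km (1 km = 1000 m; β in km⁻¹ = β in m⁻¹ × 1000):
⟨n⟩ = (1/(Z₂−Z₁)) ∫ n₀ e^(−βZ) dZ = n₀·(e^(−β·Z₁) − e^(−β·Z₂)) / (β·(Z₂−Z₁))
e^(−0.45×3.3) = 0.2265; e^(−0.45×4.1) = 0.1580
⟨n⟩ = 0.6 × (0.2265 − 0.1580) / (0.45 × 0.8) = 0.6 × 0.1902 = 0.1141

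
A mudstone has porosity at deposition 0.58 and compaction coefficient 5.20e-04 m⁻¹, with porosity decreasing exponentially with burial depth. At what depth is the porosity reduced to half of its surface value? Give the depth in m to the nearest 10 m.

1330 m

Working in km (1 km = 1000 m; β in km⁻¹ = β in m⁻¹ × 1000):
n/n₀ = 1/2 ⇒ exp(−β·d) = 1/2 ⇒ d = ln(2) / β
d = 0.6931 / 0.52 = 1.333 km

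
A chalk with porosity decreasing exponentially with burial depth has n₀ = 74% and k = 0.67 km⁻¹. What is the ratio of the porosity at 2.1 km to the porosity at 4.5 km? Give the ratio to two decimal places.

4.99

n(z₁)/n(z₂) = e^(−k·z₁)/e^(−k·z₂) = e^{k(z₂−z₁)}
= exp(0.67 × 2.4) = exp(1.608) = 4.9928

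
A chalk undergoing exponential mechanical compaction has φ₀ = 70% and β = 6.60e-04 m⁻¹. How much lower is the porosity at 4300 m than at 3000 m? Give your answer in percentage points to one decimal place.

5.6 percentage points

Working in km (1 km = 1000 m; β in km⁻¹ = β in m⁻¹ × 1000):
φ(3) = 0.7·e^(−0.66×3) = 0.0966
φ(4.3) = 0.7·e^(−0.66×4.3) = 0.0410
Δφ = 0.0966 − 0.0410 = 0.0557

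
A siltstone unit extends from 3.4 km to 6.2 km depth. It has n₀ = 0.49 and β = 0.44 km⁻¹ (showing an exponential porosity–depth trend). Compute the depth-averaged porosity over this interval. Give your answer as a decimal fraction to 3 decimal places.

0.063

⟨n⟩ = (1/(z₂−z₁)) ∫ n₀ e^(−βz) dz = n₀·(e^(−β·z₁) − e^(−β·z₂)) / (β·(z₂−z₁))
e^(−0.44×3.4) = 0.2240; e^(−0.44×6.2) = 0.0653
⟨n⟩ = 0.49 × (0.2240 − 0.0653) / (0.44 × 2.8) = 0.49 × 0.1288 = 0.0631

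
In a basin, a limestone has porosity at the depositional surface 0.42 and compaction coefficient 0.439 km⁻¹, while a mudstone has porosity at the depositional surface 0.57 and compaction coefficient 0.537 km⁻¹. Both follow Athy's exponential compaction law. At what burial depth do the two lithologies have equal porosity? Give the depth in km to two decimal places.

3.12 km

Set n₀ₐ e^(−cₐz) = n₀ᵦ e^(−cᵦz) ⇒ ln(n₀ₐ/n₀ᵦ) = (cₐ − cᵦ)·z
z = ln(0.42/0.57) / (0.439 − 0.537) = -0.3054 / -0.098 = 3.116 km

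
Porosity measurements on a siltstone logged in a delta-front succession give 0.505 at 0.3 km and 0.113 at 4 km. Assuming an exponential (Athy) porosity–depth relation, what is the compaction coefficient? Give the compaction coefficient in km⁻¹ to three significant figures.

0.405 km⁻¹

Athy: n(z) = n₀ e^(−kz) ⇒ n₁/n₂ = e^{k(z₂−z₁)} ⇒ k = ln(n₁/n₂)/(z₂−z₁)
k = ln(0.505/0.113) / (4 − 0.3) = ln(4.469) / 3.7 = 1.4972 / 3.7 = 0.4046 km⁻¹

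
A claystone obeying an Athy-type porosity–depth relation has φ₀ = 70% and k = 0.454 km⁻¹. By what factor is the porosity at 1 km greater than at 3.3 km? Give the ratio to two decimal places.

φ(d₁)/φ(d₂) = e^(−k·d₁)/e^(−k·d₂) = e^{k(d₂−d₁)}
= exp(0.454 × 2.3) = exp(1.044) = 2.8411

2.84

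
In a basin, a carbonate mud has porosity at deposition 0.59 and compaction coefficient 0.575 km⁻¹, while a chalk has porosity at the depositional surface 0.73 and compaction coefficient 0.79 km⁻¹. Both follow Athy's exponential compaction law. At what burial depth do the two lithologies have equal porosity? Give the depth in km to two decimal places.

Set n₀ₐ e^(−cₐz) = n₀ᵦ e^(−cᵦz) ⇒ ln(n₀ₐ/n₀ᵦ) = (cₐ − cᵦ)·z
z = ln(0.59/0.73) / (0.575 − 0.79) = -0.2129 / -0.215 = 0.990 km

0.99 km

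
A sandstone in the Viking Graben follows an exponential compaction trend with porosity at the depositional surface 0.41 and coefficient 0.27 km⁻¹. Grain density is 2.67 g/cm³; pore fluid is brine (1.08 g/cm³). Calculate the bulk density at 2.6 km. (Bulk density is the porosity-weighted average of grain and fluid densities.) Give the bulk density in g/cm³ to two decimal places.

Porosity at depth: φ = 0.41·exp(−0.27×2.6) = 0.41×0.4956 = 0.2032
Bulk density: ρ_b = (1−φ)ρ_g + φ·ρ_f = 0.7968×2.67 + 0.2032×1.08
       = 2.127 + 0.219 = 2.347 g/cm³

2.35 g/cm³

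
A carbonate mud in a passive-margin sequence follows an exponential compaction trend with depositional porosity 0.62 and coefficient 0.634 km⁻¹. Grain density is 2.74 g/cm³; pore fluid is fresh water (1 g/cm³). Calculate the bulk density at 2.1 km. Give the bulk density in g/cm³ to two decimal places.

Porosity at depth: φ = 0.62·exp(−0.634×2.1) = 0.62×0.2641 = 0.1637
Bulk density: ρ_b = (1−φ)ρ_g + φ·ρ_f = 0.8363×2.74 + 0.1637×1
       = 2.291 + 0.164 = 2.455 g/cm³

2.46 g/cm³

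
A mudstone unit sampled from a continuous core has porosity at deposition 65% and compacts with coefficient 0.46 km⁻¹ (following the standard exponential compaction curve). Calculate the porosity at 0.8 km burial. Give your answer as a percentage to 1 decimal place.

φ = φ₀·exp(−c·z) = 0.65 × exp(−0.46 × 0.8) = 0.65 × exp(−0.368)
  = 0.65 × 0.6921 = 0.4499

45.0%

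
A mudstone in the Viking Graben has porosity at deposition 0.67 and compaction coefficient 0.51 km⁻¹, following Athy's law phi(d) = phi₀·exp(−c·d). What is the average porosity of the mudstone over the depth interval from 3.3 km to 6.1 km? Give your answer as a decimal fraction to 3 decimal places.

⟨phi⟩ = (1/(d₂−d₁)) ∫ phi₀ e^(−cd) dd = phi₀·(e^(−c·d₁) − e^(−c·d₂)) / (c·(d₂−d₁))
e^(−0.51×3.3) = 0.1858; e^(−0.51×6.1) = 0.0446
⟨phi⟩ = 0.67 × (0.1858 − 0.0446) / (0.51 × 2.8) = 0.67 × 0.0989 = 0.0663

0.066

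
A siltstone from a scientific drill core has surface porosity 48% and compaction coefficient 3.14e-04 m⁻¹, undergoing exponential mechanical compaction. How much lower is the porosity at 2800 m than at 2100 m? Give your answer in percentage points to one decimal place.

4.9 percentage points

Working in km (1 km = 1000 m; β in km⁻¹ = β in m⁻¹ × 1000):
φ(2.1) = 0.48·e^(−0.314×2.1) = 0.2482
φ(2.8) = 0.48·e^(−0.314×2.8) = 0.1993
Δφ = 0.2482 − 0.1993 = 0.0490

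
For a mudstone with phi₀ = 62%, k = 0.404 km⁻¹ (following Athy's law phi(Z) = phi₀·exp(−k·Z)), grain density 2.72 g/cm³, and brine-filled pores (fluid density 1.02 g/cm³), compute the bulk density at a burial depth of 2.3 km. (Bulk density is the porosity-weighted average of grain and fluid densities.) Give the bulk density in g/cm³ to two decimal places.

Porosity at depth: phi = 0.62·exp(−0.404×2.3) = 0.62×0.3949 = 0.2448
Bulk density: ρ_b = (1−phi)ρ_g + phi·ρ_f = 0.7552×2.72 + 0.2448×1.02
       = 2.054 + 0.250 = 2.304 g/cm³

2.30 g/cm³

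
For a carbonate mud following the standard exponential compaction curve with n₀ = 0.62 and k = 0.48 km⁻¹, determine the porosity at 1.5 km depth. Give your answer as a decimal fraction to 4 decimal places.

0.3018

n = n₀·exp(−k·Z) = 0.62 × exp(−0.48 × 1.5) = 0.62 × exp(−0.72)
  = 0.62 × 0.4868 = 0.3018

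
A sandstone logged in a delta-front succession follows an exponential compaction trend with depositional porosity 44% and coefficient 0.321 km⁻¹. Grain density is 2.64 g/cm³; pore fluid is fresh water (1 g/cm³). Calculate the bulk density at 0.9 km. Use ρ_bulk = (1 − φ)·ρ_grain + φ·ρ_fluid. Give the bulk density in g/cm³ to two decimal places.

2.10 g/cm³

Porosity at depth: phi = 0.44·exp(−0.321×0.9) = 0.44×0.7491 = 0.3296
Bulk density: ρ_b = (1−phi)ρ_g + phi·ρ_f = 0.6704×2.64 + 0.3296×1
       = 1.770 + 0.330 = 2.099 g/cm³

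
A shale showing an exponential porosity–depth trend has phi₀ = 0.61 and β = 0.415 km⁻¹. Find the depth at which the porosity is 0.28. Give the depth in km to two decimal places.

1.88 km

Invert Athy's law: d = ln(phi₀/phi) / β
d = ln(0.61/0.28) / 0.415 = ln(2.179) / 0.415 = 0.7787 / 0.415 = 1.876 km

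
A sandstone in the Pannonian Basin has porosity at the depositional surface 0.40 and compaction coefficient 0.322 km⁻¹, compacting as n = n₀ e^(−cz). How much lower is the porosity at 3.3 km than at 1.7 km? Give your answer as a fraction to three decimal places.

n(1.7) = 0.4·e^(−0.322×1.7) = 0.2314
n(3.3) = 0.4·e^(−0.322×3.3) = 0.1382
Δn = 0.2314 − 0.1382 = 0.0932

0.093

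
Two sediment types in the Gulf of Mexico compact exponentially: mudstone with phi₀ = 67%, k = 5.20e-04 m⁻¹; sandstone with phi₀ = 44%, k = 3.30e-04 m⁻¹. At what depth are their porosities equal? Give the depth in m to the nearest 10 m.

2210 m

Working in km (1 km = 1000 m; k in km⁻¹ = k in m⁻¹ × 1000):
Set phi₀ₐ e^(−kₐz) = phi₀ᵦ e^(−kᵦz) ⇒ ln(phi₀ₐ/phi₀ᵦ) = (kₐ − kᵦ)·z
z = ln(0.67/0.44) / (0.52 − 0.33) = 0.4205 / 0.19 = 2.213 km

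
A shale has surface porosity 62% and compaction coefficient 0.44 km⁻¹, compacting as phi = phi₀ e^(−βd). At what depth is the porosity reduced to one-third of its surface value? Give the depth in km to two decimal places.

2.50 km

phi/phi₀ = 1/3 ⇒ exp(−β·d) = 1/3 ⇒ d = ln(3) / β
d = 1.0986 / 0.44 = 2.497 km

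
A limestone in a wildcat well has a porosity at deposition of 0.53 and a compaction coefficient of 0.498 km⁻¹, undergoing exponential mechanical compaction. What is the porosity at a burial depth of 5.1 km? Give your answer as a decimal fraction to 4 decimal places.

n = n₀·exp(−c·d) = 0.53 × exp(−0.498 × 5.1) = 0.53 × exp(−2.54)
  = 0.53 × 0.0789 = 0.0418

0.0418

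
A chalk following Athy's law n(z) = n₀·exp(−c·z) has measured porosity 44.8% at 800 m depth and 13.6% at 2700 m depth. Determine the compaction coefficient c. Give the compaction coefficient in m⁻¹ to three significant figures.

Working in km (1 km = 1000 m; c in km⁻¹ = c in m⁻¹ × 1000):
Athy: n(z) = n₀ e^(−cz) ⇒ n₁/n₂ = e^{c(z₂−z₁)} ⇒ c = ln(n₁/n₂)/(z₂−z₁)
c = ln(0.448/0.136) / (2.7 − 0.8) = ln(3.294) / 1.9 = 1.1921 / 1.9 = 0.6274 km⁻¹

0.000627 m⁻¹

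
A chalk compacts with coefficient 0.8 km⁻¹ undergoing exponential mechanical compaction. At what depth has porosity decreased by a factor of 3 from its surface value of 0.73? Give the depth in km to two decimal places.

phi/phi₀ = 1/3 ⇒ exp(−k·Z) = 1/3 ⇒ Z = ln(3) / k
Z = 1.0986 / 0.8 = 1.373 km

1.37 km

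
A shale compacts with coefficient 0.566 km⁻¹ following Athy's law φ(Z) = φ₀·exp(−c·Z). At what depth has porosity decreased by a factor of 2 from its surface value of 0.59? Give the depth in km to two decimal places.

1.22 km

φ/φ₀ = 1/2 ⇒ exp(−c·Z) = 1/2 ⇒ Z = ln(2) / c
Z = 0.6931 / 0.566 = 1.225 km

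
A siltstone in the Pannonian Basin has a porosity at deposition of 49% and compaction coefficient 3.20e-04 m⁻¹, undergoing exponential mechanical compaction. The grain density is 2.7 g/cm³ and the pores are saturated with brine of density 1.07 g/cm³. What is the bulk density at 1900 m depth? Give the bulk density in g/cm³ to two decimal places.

Working in km (1 km = 1000 m; c in km⁻¹ = c in m⁻¹ × 1000):
Porosity at depth: phi = 0.49·exp(−0.32×1.9) = 0.49×0.5444 = 0.2668
Bulk density: ρ_b = (1−phi)ρ_g + phi·ρ_f = 0.7332×2.7 + 0.2668×1.07
       = 1.980 + 0.285 = 2.265 g/cm³

2.27 g/cm³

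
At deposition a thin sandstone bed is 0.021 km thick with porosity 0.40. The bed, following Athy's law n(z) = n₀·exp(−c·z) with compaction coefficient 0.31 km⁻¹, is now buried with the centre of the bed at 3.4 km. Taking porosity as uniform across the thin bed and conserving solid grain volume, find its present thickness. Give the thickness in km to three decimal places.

Porosity at 3.4 km: n = 0.4·exp(−0.31×3.4) = 0.1394
Solid-volume conservation: h(1−n) = h₀(1−n₀) ⇒ h = h₀·(1−n₀)/(1−n)
h = 0.021 × (1 − 0.4)/(1 − 0.1394) = 0.021 × 0.6972 = 0.0146 km

0.015 km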